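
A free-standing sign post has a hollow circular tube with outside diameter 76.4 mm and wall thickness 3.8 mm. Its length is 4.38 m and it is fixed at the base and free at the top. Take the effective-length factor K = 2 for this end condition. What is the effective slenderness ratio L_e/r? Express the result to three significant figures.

λ ≈ 341

Inner diameter d_i = 76.4 − 2×3.8 = 68.80 mm
I = π(d_o⁴ − d_i⁴)/64 = π(76.4⁴ − 68.80⁴)/64 = 5.726×10^5 mm⁴
A = 866.7 mm²;  r_min = √(I/A) = √(5.726×10^5/866.7) = 25.70 mm
L_e = K·L = 2 × 4.38 m = 8.760 m = 8760.0 mm
λ = L_e / r_min = 8760.0 / 25.70 = 341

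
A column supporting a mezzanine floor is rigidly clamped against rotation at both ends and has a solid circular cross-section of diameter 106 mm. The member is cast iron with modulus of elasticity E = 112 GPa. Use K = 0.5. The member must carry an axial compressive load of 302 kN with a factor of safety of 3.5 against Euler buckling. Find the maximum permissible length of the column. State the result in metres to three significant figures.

L_max ≈ 5.09 m

I = πd⁴/64 = π×106⁴/64 = 6.197×10^6 mm⁴
I = 6.197×10^-6 m⁴
Required critical load P_cr = n·P = 3.5 × 302 = 1057 kN = 1.057×10^6 N
From P_cr = π²EI/(K·L)²:  L = (1/K)·√(π²EI/P_cr) = (1/0.5)·√(π²×1.12×10^11×6.197×10^-6/1.057×10^6)
L = 5.09 m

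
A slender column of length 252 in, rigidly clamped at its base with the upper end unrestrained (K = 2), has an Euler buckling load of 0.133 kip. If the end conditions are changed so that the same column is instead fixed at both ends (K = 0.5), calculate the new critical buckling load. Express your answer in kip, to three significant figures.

P_cr ≈ 2.13 kip

P_cr ∝ 1/K², so P_cr,new = P_cr,old × (K_old/K_new)² = 0.133 × (2/0.5)²
= 0.133 × 16.00 = 2.13 kip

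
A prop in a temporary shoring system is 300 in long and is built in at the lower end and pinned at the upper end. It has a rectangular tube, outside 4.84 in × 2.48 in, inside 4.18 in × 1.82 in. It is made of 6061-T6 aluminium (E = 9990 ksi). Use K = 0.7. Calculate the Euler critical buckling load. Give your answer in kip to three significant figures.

Weak-axis I_min = (h_o·b_o³ − h_i·b_i³)/12 with b_o = 2.48, b_i = 1.820 in (shorter outer/inner sides).
I_min = (4.84×2.48³ − 4.180×1.820³)/12 = 4.052 in⁴
Effective length L_e = K·L = 0.7 × 300 = 210.0 in
P_cr = π²EI / L_e² = π² × 9990×10³ × 4.052 / 210.0² = 9.060×10^3 lb

P_cr ≈ 9.06 kip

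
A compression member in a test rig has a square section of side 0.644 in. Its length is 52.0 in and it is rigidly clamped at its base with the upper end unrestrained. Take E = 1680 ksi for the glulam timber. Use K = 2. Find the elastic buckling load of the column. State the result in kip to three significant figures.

P_cr ≈ 0.0220 kip

I = a⁴/12 = 0.644⁴/12 = 1.433×10^-2 in⁴
Effective length L_e = K·L = 2 × 52.0 = 104.0 in
P_cr = π²EI / L_e² = π² × 1680×10³ × 1.433×10^-2 / 104.0² = 21.97 lb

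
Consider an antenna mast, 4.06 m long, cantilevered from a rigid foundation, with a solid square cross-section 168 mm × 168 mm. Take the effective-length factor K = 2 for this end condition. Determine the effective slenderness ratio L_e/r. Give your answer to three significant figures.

λ ≈ 167

For a square r = a/√12 = 168/√12 = 48.50 mm
L_e = K·L = 2 × 4.06 m = 8.120 m = 8120.0 mm
λ = L_e / r_min = 8120.0 / 48.50 = 167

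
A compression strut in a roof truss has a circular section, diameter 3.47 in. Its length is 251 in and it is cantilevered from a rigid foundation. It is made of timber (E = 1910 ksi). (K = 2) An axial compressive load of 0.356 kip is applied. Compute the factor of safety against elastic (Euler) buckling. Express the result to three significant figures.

I = πd⁴/64 = π×3.47⁴/64 = 7.117 in⁴
Effective length L_e = K·L = 2 × 251 = 502.0 in
P_cr = π²EI / L_e² = π² × 1910×10³ × 7.117 / 502.0² = 532.4 lb
Factor of safety n = P_cr / P = 0.53237 / 0.356 = 1.50

n ≈ 1.50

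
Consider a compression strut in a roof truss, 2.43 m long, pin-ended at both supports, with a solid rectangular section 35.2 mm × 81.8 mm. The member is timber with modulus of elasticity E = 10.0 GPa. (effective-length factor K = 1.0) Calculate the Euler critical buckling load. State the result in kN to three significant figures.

P_cr ≈ 4.97 kN

Buckling occurs about the weak axis: I_min = h·b³/12 with b = 35.2 mm (the shorter side).
I_min = 81.8×35.2³/12 = 2.973×10^5 mm⁴
I = 2.973×10^5 mm⁴ = 2.973×10^-7 m⁴
Effective length L_e = K·L = 1 × 2.43 = 2.430 m
P_cr = π²EI / L_e² = π² × 10.0×10⁹ × 2.973×10^-7 / 2.430² = 4.969×10^3 N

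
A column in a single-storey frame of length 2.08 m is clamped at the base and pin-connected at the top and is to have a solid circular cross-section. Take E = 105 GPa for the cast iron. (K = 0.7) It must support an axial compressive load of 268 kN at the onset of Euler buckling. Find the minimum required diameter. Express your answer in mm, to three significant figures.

L_e = K·L = 0.7 × 2.08 = 1.456 m
Required I = P_cr·L_e²/(π²E) = 2.680×10^5 × 1.456² / (π² × 1.05×10^11) = 5.482×10^-7 m⁴
I_req = 5.482×10^5 mm⁴
Solid circle: I = πd⁴/64  ⇒  d = (64I/π)^(1/4) = (64×5.482×10^5/π)^(1/4) = 57.8 mm

d ≈ 57.8 mm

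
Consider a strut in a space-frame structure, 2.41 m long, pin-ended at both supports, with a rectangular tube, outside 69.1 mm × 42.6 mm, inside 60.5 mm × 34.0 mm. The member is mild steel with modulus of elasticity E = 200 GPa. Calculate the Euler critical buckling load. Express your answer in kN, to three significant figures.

P_cr ≈ 83.9 kN

Weak-axis I_min = (h_o·b_o³ − h_i·b_i³)/12 with b_o = 42.6, b_i = 34.00 mm (shorter outer/inner sides).
I_min = (69.1×42.6³ − 60.50×34.00³)/12 = 2.470×10^5 mm⁴
I = 2.470×10^5 mm⁴ = 2.470×10^-7 m⁴
Effective length L_e = K·L = 1 × 2.41 = 2.410 m
P_cr = π²EI / L_e² = π² × 200×10⁹ × 2.470×10^-7 / 2.410² = 8.395×10^4 N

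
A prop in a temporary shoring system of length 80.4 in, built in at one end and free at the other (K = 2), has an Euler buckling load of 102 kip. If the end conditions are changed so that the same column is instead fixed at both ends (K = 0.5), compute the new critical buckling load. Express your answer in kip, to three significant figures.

P_cr ∝ 1/K², so P_cr,new = P_cr,old × (K_old/K_new)² = 102 × (2/0.5)²
= 102 × 16.00 = 1630 kip

P_cr ≈ 1630 kip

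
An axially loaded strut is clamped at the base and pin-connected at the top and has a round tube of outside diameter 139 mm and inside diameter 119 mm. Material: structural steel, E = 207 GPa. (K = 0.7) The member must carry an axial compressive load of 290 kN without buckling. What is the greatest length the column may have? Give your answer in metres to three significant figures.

d_o = 139 mm, d_i = 119 mm
I = π(d_o⁴ − d_i⁴)/64 = π(139⁴ − 119.0⁴)/64 = 8.481×10^6 mm⁴
I = 8.481×10^-6 m⁴
At the buckling limit P_cr = P = 2.900×10^5 N
From P_cr = π²EI/(K·L)²:  L = (1/K)·√(π²EI/P_cr) = (1/0.7)·√(π²×2.07×10^11×8.481×10^-6/2.900×10^5)
L = 11.0 m

L_max ≈ 11.0 m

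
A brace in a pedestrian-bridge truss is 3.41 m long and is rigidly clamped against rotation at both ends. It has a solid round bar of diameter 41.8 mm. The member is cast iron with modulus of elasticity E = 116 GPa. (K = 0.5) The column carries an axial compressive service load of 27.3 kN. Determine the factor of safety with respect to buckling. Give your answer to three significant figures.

I = πd⁴/64 = π×41.8⁴/64 = 1.499×10^5 mm⁴
I = 1.499×10^5 mm⁴ = 1.499×10^-7 m⁴
Effective length L_e = K·L = 0.5 × 3.41 = 1.705 m
P_cr = π²EI / L_e² = π² × 116×10⁹ × 1.499×10^-7 / 1.705² = 5.902×10^4 N
Factor of safety n = P_cr / P = 59.018 / 27.3 = 2.16

n ≈ 2.16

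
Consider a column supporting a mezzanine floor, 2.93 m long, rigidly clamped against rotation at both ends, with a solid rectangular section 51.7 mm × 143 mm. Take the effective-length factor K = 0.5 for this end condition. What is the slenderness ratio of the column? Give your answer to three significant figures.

λ ≈ 98.2

Buckling occurs about the weak axis: I_min = h·b³/12 with b = 51.7 mm (the shorter side).
I_min = 143×51.7³/12 = 1.647×10^6 mm⁴
A = 7.393×10^3 mm²;  r_min = √(I/A) = √(1.647×10^6/7.393×10^3) = 14.92 mm
L_e = K·L = 0.5 × 2.93 m = 1.465 m = 1465.0 mm
λ = L_e / r_min = 1465.0 / 14.92 = 98.2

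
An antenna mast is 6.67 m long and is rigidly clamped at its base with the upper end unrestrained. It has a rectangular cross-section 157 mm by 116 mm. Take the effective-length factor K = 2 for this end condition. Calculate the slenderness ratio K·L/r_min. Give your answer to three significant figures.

λ ≈ 398

For a rectangle r_min = b/√12 = 116/√12 = 33.49 mm
L_e = K·L = 2 × 6.67 m = 13.34 m = 13340 mm
λ = L_e / r_min = 13340 / 33.49 = 398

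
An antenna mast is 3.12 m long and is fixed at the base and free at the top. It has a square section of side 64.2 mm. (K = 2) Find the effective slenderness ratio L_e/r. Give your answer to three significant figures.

λ ≈ 337

For a square r = a/√12 = 64.2/√12 = 18.53 mm
L_e = K·L = 2 × 3.12 m = 6.240 m = 6240.0 mm
λ = L_e / r_min = 6240.0 / 18.53 = 337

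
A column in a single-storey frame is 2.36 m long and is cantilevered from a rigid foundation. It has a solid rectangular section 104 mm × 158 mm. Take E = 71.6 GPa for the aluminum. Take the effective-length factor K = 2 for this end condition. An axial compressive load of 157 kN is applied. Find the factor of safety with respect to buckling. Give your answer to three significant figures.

n ≈ 2.99

Buckling occurs about the weak axis: I_min = h·b³/12 with b = 104 mm (the shorter side).
I_min = 158×104³/12 = 1.481×10^7 mm⁴
I = 1.481×10^7 mm⁴ = 1.481×10^-5 m⁴
Effective length L_e = K·L = 2 × 2.36 = 4.720 m
P_cr = π²EI / L_e² = π² × 71.6×10⁹ × 1.481×10^-5 / 4.720² = 4.698×10^5 N
Factor of safety n = P_cr / P = 469.79 / 157 = 2.99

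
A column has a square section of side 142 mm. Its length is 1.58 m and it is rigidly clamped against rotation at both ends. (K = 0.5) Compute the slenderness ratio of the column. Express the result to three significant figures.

λ ≈ 19.3

For a square r = a/√12 = 142/√12 = 40.99 mm
L_e = K·L = 0.5 × 1.58 m = 0.7900 m = 790.00 mm
λ = L_e / r_min = 790.00 / 40.99 = 19.3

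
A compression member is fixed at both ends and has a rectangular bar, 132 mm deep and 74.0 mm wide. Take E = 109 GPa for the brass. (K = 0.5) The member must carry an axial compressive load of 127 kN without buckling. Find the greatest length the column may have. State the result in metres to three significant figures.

L_max ≈ 12.3 m

Buckling occurs about the weak axis: I_min = h·b³/12 with b = 74.0 mm (the shorter side).
I_min = 132×74.0³/12 = 4.457×10^6 mm⁴
I = 4.457×10^-6 m⁴
At the buckling limit P_cr = P = 1.270×10^5 N
From P_cr = π²EI/(K·L)²:  L = (1/K)·√(π²EI/P_cr) = (1/0.5)·√(π²×1.09×10^11×4.457×10^-6/1.270×10^5)
L = 12.3 m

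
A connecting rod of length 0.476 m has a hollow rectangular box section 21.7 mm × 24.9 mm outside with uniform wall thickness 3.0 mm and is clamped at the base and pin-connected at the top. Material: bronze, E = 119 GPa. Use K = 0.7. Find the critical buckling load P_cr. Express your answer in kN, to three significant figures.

Inner dimensions: h_i = 24.9 − 2×3.0 = 18.90 mm, b_i = 21.7 − 2×3.0 = 15.70 mm
Weak-axis I_min = (h_o·b_o³ − h_i·b_i³)/12 with b_o = 21.7, b_i = 15.70 mm (shorter outer/inner sides).
I_min = (24.9×21.7³ − 18.90×15.70³)/12 = 1.511×10^4 mm⁴
I = 1.511×10^4 mm⁴ = 1.511×10^-8 m⁴
Effective length L_e = K·L = 0.7 × 0.476 = 0.3332 m
P_cr = π²EI / L_e² = π² × 119×10⁹ × 1.511×10^-8 / 0.3332² = 1.598×10^5 N

P_cr ≈ 160 kN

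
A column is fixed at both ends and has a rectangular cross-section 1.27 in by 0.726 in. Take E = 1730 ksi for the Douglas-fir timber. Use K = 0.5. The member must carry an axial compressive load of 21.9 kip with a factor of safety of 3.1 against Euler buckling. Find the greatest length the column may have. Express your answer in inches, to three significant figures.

Buckling occurs about the weak axis: I_min = h·b³/12 with b = 0.726 in (the shorter side).
I_min = 1.27×0.726³/12 = 4.050×10^-2 in⁴
Required critical load P_cr = n·P = 3.1 × 21.9 = 67.89 kip = 6.789×10^4 lb
From P_cr = π²EI/(K·L)²:  L = (1/K)·√(π²EI/P_cr) = (1/0.5)·√(π²×1.73×10^6×4.050×10^-2/6.789×10^4)
L = 6.38 in

L_max ≈ 6.38 in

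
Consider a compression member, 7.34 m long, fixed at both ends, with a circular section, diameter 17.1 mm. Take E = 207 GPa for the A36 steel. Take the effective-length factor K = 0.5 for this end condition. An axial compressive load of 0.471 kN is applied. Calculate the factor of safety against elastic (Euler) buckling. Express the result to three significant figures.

I = πd⁴/64 = π×17.1⁴/64 = 4.197×10^3 mm⁴
I = 4.197×10^3 mm⁴ = 4.197×10^-9 m⁴
Effective length L_e = K·L = 0.5 × 7.34 = 3.670 m
P_cr = π²EI / L_e² = π² × 207×10⁹ × 4.197×10^-9 / 3.670² = 636.6 N
Factor of safety n = P_cr / P = 0.63664 / 0.471 = 1.35

n ≈ 1.35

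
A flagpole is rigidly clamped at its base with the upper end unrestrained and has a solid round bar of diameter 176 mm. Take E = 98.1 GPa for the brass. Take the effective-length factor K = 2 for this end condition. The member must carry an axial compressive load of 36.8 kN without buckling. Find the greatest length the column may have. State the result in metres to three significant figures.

I = πd⁴/64 = π×176⁴/64 = 4.710×10^7 mm⁴
I = 4.710×10^-5 m⁴
At the buckling limit P_cr = P = 3.680×10^4 N
From P_cr = π²EI/(K·L)²:  L = (1/K)·√(π²EI/P_cr) = (1/2)·√(π²×9.81×10^10×4.710×10^-5/3.680×10^4)
L = 17.6 m

L_max ≈ 17.6 m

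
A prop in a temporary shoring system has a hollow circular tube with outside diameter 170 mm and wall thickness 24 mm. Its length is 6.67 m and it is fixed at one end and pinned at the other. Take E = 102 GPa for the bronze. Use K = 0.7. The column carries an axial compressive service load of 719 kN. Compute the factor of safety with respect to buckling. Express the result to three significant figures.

n ≈ 1.93

Inner diameter d_i = 170 − 2×24 = 122.0 mm
I = π(d_o⁴ − d_i⁴)/64 = π(170⁴ − 122.0⁴)/64 = 3.012×10^7 mm⁴
I = 3.012×10^7 mm⁴ = 3.012×10^-5 m⁴
Effective length L_e = K·L = 0.7 × 6.67 = 4.669 m
P_cr = π²EI / L_e² = π² × 102×10⁹ × 3.012×10^-5 / 4.669² = 1.391×10^6 N
Factor of safety n = P_cr / P = 1391.1 / 719 = 1.93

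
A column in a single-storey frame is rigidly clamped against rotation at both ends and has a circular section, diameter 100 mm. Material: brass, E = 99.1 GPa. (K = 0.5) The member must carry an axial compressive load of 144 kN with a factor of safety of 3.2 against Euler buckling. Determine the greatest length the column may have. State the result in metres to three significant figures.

I = πd⁴/64 = π×100⁴/64 = 4.909×10^6 mm⁴
I = 4.909×10^-6 m⁴
Required critical load P_cr = n·P = 3.2 × 144 = 460.8 kN = 4.608×10^5 N
From P_cr = π²EI/(K·L)²:  L = (1/K)·√(π²EI/P_cr) = (1/0.5)·√(π²×9.91×10^10×4.909×10^-6/4.608×10^5)
L = 6.46 m

L_max ≈ 6.46 m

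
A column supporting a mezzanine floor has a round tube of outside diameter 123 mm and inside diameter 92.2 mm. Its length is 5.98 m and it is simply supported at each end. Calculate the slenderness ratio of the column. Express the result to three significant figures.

d_o = 123 mm, d_i = 92.2 mm
I = π(d_o⁴ − d_i⁴)/64 = π(123⁴ − 92.20⁴)/64 = 7.688×10^6 mm⁴
A = 5.206×10^3 mm²;  r_min = √(I/A) = √(7.688×10^6/5.206×10^3) = 38.43 mm
L_e = K·L = 1 × 5.98 m = 5.980 m = 5980.0 mm
λ = L_e / r_min = 5980.0 / 38.43 = 156

λ ≈ 156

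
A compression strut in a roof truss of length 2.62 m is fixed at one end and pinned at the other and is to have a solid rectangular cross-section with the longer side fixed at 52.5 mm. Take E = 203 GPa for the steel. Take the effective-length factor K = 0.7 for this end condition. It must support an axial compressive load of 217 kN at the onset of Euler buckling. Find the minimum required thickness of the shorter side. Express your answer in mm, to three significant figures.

L_e = K·L = 0.7 × 2.62 = 1.834 m
Required I = P_cr·L_e²/(π²E) = 2.170×10^5 × 1.834² / (π² × 2.03×10^11) = 3.643×10^-7 m⁴
I_req = 3.643×10^5 mm⁴
Rectangle, weak axis: I_min = h·b³/12 with h = 52.5 mm fixed  ⇒  b = (12I/h)^(1/3) = 43.7 mm

b ≈ 43.7 mm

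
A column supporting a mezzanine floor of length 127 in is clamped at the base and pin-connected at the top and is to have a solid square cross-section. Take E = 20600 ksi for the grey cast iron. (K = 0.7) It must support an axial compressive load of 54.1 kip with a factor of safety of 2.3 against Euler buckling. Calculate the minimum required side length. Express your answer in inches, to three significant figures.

Required P_cr = n·P = 2.3 × 54.1 = 124.4 kip
L_e = K·L = 0.7 × 127 = 88.90 in
Required I = P_cr·L_e²/(π²E) = 1.244×10^5 × 88.90² / (π² × 2.06×10^7) = 4.837 in⁴
Solid square: I = a⁴/12  ⇒  a = (12I)^(1/4) = (12×4.837)^(1/4) = 2.76 in

a ≈ 2.76 in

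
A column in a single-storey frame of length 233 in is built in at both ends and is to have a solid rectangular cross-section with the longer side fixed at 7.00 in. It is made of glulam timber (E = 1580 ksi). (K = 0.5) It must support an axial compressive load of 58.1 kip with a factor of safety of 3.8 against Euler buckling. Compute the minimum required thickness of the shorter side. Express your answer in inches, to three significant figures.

b ≈ 6.91 in

Required P_cr = n·P = 3.8 × 58.1 = 220.8 kip
L_e = K·L = 0.5 × 233 = 116.5 in
Required I = P_cr·L_e²/(π²E) = 2.208×10^5 × 116.5² / (π² × 1.58×10^6) = 192.2 in⁴
Rectangle, weak axis: I_min = h·b³/12 with h = 7.00 in fixed  ⇒  b = (12I/h)^(1/3) = 6.91 in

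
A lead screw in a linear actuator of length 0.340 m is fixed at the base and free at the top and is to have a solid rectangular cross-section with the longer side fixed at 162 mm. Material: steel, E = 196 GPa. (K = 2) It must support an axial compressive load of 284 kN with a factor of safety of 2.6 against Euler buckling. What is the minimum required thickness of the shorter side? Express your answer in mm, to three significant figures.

b ≈ 23.6 mm

Required P_cr = n·P = 2.6 × 284 = 738.4 kN
L_e = K·L = 2 × 0.340 = 0.6800 m
Required I = P_cr·L_e²/(π²E) = 7.384×10^5 × 0.6800² / (π² × 1.96×10^11) = 1.765×10^-7 m⁴
I_req = 1.765×10^5 mm⁴
Rectangle, weak axis: I_min = h·b³/12 with h = 162 mm fixed  ⇒  b = (12I/h)^(1/3) = 23.6 mm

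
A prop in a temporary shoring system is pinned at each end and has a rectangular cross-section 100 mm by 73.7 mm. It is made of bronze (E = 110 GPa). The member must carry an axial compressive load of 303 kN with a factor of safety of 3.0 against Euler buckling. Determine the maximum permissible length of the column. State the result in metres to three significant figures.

L_max ≈ 2.00 m

Buckling occurs about the weak axis: I_min = h·b³/12 with b = 73.7 mm (the shorter side).
I_min = 100×73.7³/12 = 3.336×10^6 mm⁴
I = 3.336×10^-6 m⁴
Required critical load P_cr = n·P = 3.0 × 303 = 909.0 kN = 9.090×10^5 N
From P_cr = π²EI/(K·L)²:  L = (1/K)·√(π²EI/P_cr) = (1/1)·√(π²×1.10×10^11×3.336×10^-6/9.090×10^5)
L = 2.00 m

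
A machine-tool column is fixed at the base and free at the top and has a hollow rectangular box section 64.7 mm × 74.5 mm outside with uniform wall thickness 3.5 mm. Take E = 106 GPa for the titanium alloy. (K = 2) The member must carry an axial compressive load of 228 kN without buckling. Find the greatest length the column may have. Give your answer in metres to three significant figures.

L_max ≈ 0.830 m

Inner dimensions: h_i = 74.5 − 2×3.5 = 67.50 mm, b_i = 64.7 − 2×3.5 = 57.70 mm
Weak-axis I_min = (h_o·b_o³ − h_i·b_i³)/12 with b_o = 64.7, b_i = 57.70 mm (shorter outer/inner sides).
I_min = (74.5×64.7³ − 67.50×57.70³)/12 = 6.009×10^5 mm⁴
I = 6.009×10^-7 m⁴
At the buckling limit P_cr = P = 2.280×10^5 N
From P_cr = π²EI/(K·L)²:  L = (1/K)·√(π²EI/P_cr) = (1/2)·√(π²×1.06×10^11×6.009×10^-7/2.280×10^5)
L = 0.830 m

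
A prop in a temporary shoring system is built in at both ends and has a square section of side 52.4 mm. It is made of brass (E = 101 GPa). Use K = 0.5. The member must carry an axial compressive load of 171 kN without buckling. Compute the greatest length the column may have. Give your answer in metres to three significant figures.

L_max ≈ 3.83 m

I = a⁴/12 = 52.4⁴/12 = 6.283×10^5 mm⁴
I = 6.283×10^-7 m⁴
At the buckling limit P_cr = P = 1.710×10^5 N
From P_cr = π²EI/(K·L)²:  L = (1/K)·√(π²EI/P_cr) = (1/0.5)·√(π²×1.01×10^11×6.283×10^-7/1.710×10^5)
L = 3.83 m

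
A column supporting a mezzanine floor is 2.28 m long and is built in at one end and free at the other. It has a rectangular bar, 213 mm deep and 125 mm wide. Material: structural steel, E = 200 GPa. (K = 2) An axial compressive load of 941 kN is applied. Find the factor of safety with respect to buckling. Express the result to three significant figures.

Buckling occurs about the weak axis: I_min = h·b³/12 with b = 125 mm (the shorter side).
I_min = 213×125³/12 = 3.467×10^7 mm⁴
I = 3.467×10^7 mm⁴ = 3.467×10^-5 m⁴
Effective length L_e = K·L = 2 × 2.28 = 4.560 m
P_cr = π²EI / L_e² = π² × 200×10⁹ × 3.467×10^-5 / 4.560² = 3.291×10^6 N
Factor of safety n = P_cr / P = 3291.0 / 941 = 3.50

n ≈ 3.50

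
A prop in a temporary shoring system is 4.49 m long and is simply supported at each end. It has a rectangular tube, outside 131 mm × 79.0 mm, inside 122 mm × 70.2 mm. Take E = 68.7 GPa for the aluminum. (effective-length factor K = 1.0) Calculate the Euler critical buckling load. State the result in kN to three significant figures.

P_cr ≈ 62.7 kN

Weak-axis I_min = (h_o·b_o³ − h_i·b_i³)/12 with b_o = 79.0, b_i = 70.20 mm (shorter outer/inner sides).
I_min = (131×79.0³ − 122.0×70.20³)/12 = 1.865×10^6 mm⁴
I = 1.865×10^6 mm⁴ = 1.865×10^-6 m⁴
Effective length L_e = K·L = 1 × 4.49 = 4.490 m
P_cr = π²EI / L_e² = π² × 68.7×10⁹ × 1.865×10^-6 / 4.490² = 6.273×10^4 N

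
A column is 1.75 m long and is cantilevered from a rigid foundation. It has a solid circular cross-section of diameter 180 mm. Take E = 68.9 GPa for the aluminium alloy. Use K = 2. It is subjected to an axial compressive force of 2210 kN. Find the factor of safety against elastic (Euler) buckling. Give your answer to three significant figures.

I = πd⁴/64 = π×180⁴/64 = 5.153×10^7 mm⁴
I = 5.153×10^7 mm⁴ = 5.153×10^-5 m⁴
Effective length L_e = K·L = 2 × 1.75 = 3.500 m
P_cr = π²EI / L_e² = π² × 68.9×10⁹ × 5.153×10^-5 / 3.500² = 2.861×10^6 N
Factor of safety n = P_cr / P = 2860.5 / 2210 = 1.29

n ≈ 1.29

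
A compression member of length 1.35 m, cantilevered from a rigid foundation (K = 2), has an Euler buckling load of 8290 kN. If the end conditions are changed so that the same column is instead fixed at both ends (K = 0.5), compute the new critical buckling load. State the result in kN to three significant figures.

P_cr ∝ 1/K², so P_cr,new = P_cr,old × (K_old/K_new)² = 8290 × (2/0.5)²
= 8290 × 16.00 = 133000 kN

P_cr ≈ 133000 kN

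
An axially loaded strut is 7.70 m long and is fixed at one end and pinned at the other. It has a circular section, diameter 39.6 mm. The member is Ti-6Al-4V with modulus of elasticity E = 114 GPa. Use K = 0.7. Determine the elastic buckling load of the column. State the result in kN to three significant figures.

I = πd⁴/64 = π×39.6⁴/64 = 1.207×10^5 mm⁴
I = 1.207×10^5 mm⁴ = 1.207×10^-7 m⁴
Effective length L_e = K·L = 0.7 × 7.70 = 5.390 m
P_cr = π²EI / L_e² = π² × 114×10⁹ × 1.207×10^-7 / 5.390² = 4.675×10^3 N

P_cr ≈ 4.67 kN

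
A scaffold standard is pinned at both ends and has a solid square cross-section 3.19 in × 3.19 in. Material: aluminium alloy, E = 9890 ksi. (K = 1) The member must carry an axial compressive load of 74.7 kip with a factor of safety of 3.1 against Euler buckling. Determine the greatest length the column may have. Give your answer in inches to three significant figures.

L_max ≈ 60.3 in

I = a⁴/12 = 3.19⁴/12 = 8.629 in⁴
Required critical load P_cr = n·P = 3.1 × 74.7 = 231.6 kip = 2.316×10^5 lb
From P_cr = π²EI/(K·L)²:  L = (1/K)·√(π²EI/P_cr) = (1/1)·√(π²×9.89×10^6×8.629/2.316×10^5)
L = 60.3 in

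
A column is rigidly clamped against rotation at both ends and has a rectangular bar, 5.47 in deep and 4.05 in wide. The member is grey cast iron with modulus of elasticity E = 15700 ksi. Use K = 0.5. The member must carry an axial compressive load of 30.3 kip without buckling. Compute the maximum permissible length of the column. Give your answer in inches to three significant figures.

L_max ≈ 787 in

Buckling occurs about the weak axis: I_min = h·b³/12 with b = 4.05 in (the shorter side).
I_min = 5.47×4.05³/12 = 30.28 in⁴
At the buckling limit P_cr = P = 3.030×10^4 lb
From P_cr = π²EI/(K·L)²:  L = (1/K)·√(π²EI/P_cr) = (1/0.5)·√(π²×1.57×10^7×30.28/3.030×10^4)
L = 787 in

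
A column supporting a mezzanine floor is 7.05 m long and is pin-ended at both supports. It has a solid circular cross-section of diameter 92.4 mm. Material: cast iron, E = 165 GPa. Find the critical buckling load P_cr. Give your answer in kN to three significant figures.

I = πd⁴/64 = π×92.4⁴/64 = 3.578×10^6 mm⁴
I = 3.578×10^6 mm⁴ = 3.578×10^-6 m⁴
Effective length L_e = K·L = 1 × 7.05 = 7.050 m
P_cr = π²EI / L_e² = π² × 165×10⁹ × 3.578×10^-6 / 7.050² = 1.172×10^5 N

P_cr ≈ 117 kN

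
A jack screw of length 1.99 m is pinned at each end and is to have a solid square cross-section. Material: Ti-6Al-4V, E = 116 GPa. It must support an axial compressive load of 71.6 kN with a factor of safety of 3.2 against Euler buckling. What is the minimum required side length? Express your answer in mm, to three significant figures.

Required P_cr = n·P = 3.2 × 71.6 = 229.1 kN
L_e = K·L = 1 × 1.99 = 1.990 m
Required I = P_cr·L_e²/(π²E) = 2.291×10^5 × 1.990² / (π² × 1.16×10^11) = 7.925×10^-7 m⁴
I_req = 7.925×10^5 mm⁴
Solid square: I = a⁴/12  ⇒  a = (12I)^(1/4) = (12×7.925×10^5)^(1/4) = 55.5 mm

a ≈ 55.5 mm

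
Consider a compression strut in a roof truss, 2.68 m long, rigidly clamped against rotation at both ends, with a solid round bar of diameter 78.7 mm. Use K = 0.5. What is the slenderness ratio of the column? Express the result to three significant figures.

λ ≈ 68.1

For a solid circle r = d/4 = 78.7/4 = 19.68 mm
L_e = K·L = 0.5 × 2.68 m = 1.340 m = 1340.0 mm
λ = L_e / r_min = 1340.0 / 19.68 = 68.1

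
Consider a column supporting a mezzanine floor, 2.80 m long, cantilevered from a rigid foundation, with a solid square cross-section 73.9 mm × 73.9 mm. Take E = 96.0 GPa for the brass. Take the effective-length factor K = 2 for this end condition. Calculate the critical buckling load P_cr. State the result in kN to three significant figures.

I = a⁴/12 = 73.9⁴/12 = 2.485×10^6 mm⁴
I = 2.485×10^6 mm⁴ = 2.485×10^-6 m⁴
Effective length L_e = K·L = 2 × 2.80 = 5.600 m
P_cr = π²EI / L_e² = π² × 96.0×10⁹ × 2.485×10^-6 / 5.600² = 7.509×10^4 N

P_cr ≈ 75.1 kN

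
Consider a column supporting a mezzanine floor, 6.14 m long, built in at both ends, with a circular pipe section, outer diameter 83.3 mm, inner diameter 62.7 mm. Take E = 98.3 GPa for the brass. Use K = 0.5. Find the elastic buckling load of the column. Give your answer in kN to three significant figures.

P_cr ≈ 165 kN

d_o = 83.3 mm, d_i = 62.7 mm
I = π(d_o⁴ − d_i⁴)/64 = π(83.3⁴ − 62.70⁴)/64 = 1.605×10^6 mm⁴
I = 1.605×10^6 mm⁴ = 1.605×10^-6 m⁴
Effective length L_e = K·L = 0.5 × 6.14 = 3.070 m
P_cr = π²EI / L_e² = π² × 98.3×10⁹ × 1.605×10^-6 / 3.070² = 1.652×10^5 N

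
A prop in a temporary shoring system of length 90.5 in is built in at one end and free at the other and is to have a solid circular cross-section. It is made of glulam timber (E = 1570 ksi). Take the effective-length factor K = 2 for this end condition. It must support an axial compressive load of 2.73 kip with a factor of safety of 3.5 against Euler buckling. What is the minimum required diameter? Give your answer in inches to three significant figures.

d ≈ 4.50 in

Required P_cr = n·P = 3.5 × 2.73 = 9.555 kip
L_e = K·L = 2 × 90.5 = 181.0 in
Required I = P_cr·L_e²/(π²E) = 9.555×10^3 × 181.0² / (π² × 1.57×10^6) = 20.20 in⁴
Solid circle: I = πd⁴/64  ⇒  d = (64I/π)^(1/4) = (64×20.20/π)^(1/4) = 4.50 in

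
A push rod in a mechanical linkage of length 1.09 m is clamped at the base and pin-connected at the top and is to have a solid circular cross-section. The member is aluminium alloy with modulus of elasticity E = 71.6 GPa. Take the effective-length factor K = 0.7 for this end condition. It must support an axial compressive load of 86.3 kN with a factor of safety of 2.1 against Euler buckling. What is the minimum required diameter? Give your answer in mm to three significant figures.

d ≈ 41.8 mm

Required P_cr = n·P = 2.1 × 86.3 = 181.2 kN
L_e = K·L = 0.7 × 1.09 = 0.7630 m
Required I = P_cr·L_e²/(π²E) = 1.812×10^5 × 0.7630² / (π² × 7.16×10^10) = 1.493×10^-7 m⁴
I_req = 1.493×10^5 mm⁴
Solid circle: I = πd⁴/64  ⇒  d = (64I/π)^(1/4) = (64×1.493×10^5/π)^(1/4) = 41.8 mm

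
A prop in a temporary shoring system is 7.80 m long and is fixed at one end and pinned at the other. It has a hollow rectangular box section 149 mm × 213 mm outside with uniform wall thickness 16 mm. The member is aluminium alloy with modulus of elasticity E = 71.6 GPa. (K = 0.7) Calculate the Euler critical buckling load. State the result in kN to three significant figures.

Inner dimensions: h_i = 213 − 2×16 = 181.0 mm, b_i = 149 − 2×16 = 117.0 mm
Weak-axis I_min = (h_o·b_o³ − h_i·b_i³)/12 with b_o = 149, b_i = 117.0 mm (shorter outer/inner sides).
I_min = (213×149³ − 181.0×117.0³)/12 = 3.456×10^7 mm⁴
I = 3.456×10^7 mm⁴ = 3.456×10^-5 m⁴
Effective length L_e = K·L = 0.7 × 7.80 = 5.460 m
P_cr = π²EI / L_e² = π² × 71.6×10⁹ × 3.456×10^-5 / 5.460² = 8.192×10^5 N

P_cr ≈ 819 kN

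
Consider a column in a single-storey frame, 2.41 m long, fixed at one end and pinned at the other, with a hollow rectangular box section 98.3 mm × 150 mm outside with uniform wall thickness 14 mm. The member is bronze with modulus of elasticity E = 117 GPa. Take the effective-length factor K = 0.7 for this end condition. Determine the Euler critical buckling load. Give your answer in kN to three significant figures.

Inner dimensions: h_i = 150 − 2×14 = 122.0 mm, b_i = 98.3 − 2×14 = 70.30 mm
Weak-axis I_min = (h_o·b_o³ − h_i·b_i³)/12 with b_o = 98.3, b_i = 70.30 mm (shorter outer/inner sides).
I_min = (150×98.3³ − 122.0×70.30³)/12 = 8.341×10^6 mm⁴
I = 8.341×10^6 mm⁴ = 8.341×10^-6 m⁴
Effective length L_e = K·L = 0.7 × 2.41 = 1.687 m
P_cr = π²EI / L_e² = π² × 117×10⁹ × 8.341×10^-6 / 1.687² = 3.384×10^6 N

P_cr ≈ 3380 kN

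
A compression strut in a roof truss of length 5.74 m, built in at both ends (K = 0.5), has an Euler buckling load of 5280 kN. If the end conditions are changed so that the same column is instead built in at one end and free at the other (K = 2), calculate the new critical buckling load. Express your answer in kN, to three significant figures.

P_cr ≈ 330 kN

P_cr ∝ 1/K², so P_cr,new = P_cr,old × (K_old/K_new)² = 5280 × (0.5/2)²
= 5280 × 0.06250 = 330 kN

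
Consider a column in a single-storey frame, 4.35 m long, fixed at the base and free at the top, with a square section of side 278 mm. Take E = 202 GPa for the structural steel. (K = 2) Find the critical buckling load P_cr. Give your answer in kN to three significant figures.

P_cr ≈ 13100 kN

I = a⁴/12 = 278⁴/12 = 4.977×10^8 mm⁴
I = 4.977×10^8 mm⁴ = 4.977×10^-4 m⁴
Effective length L_e = K·L = 2 × 4.35 = 8.700 m
P_cr = π²EI / L_e² = π² × 202×10⁹ × 4.977×10^-4 / 8.700² = 1.311×10^7 N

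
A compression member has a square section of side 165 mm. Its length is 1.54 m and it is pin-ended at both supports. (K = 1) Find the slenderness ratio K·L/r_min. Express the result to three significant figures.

I = a⁴/12 = 165⁴/12 = 6.177×10^7 mm⁴
A = 2.723×10^4 mm²;  r_min = √(I/A) = √(6.177×10^7/2.723×10^4) = 47.63 mm
L_e = K·L = 1 × 1.54 m = 1.540 m = 1540.0 mm
λ = L_e / r_min = 1540.0 / 47.63 = 32.3

λ ≈ 32.3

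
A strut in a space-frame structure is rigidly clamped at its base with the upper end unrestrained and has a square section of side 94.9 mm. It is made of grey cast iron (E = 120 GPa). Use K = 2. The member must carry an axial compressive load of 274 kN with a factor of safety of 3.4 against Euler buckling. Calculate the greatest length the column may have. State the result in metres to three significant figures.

I = a⁴/12 = 94.9⁴/12 = 6.759×10^6 mm⁴
I = 6.759×10^-6 m⁴
Required critical load P_cr = n·P = 3.4 × 274 = 931.6 kN = 9.316×10^5 N
From P_cr = π²EI/(K·L)²:  L = (1/K)·√(π²EI/P_cr) = (1/2)·√(π²×1.20×10^11×6.759×10^-6/9.316×10^5)
L = 1.47 m

L_max ≈ 1.47 m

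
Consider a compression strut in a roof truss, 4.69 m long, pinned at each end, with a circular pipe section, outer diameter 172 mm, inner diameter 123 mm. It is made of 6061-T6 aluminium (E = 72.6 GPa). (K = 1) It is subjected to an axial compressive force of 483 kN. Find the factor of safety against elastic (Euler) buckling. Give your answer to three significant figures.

d_o = 172 mm, d_i = 123 mm
I = π(d_o⁴ − d_i⁴)/64 = π(172⁴ − 123.0⁴)/64 = 3.173×10^7 mm⁴
I = 3.173×10^7 mm⁴ = 3.173×10^-5 m⁴
Effective length L_e = K·L = 1 × 4.69 = 4.690 m
P_cr = π²EI / L_e² = π² × 72.6×10⁹ × 3.173×10^-5 / 4.690² = 1.034×10^6 N
Factor of safety n = P_cr / P = 1033.5 / 483 = 2.14

n ≈ 2.14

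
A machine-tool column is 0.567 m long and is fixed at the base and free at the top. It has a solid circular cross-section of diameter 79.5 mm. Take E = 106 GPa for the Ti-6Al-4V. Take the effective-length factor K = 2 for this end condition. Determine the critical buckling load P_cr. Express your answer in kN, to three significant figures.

P_cr ≈ 1600 kN

I = πd⁴/64 = π×79.5⁴/64 = 1.961×10^6 mm⁴
I = 1.961×10^6 mm⁴ = 1.961×10^-6 m⁴
Effective length L_e = K·L = 2 × 0.567 = 1.134 m
P_cr = π²EI / L_e² = π² × 106×10⁹ × 1.961×10^-6 / 1.134² = 1.595×10^6 N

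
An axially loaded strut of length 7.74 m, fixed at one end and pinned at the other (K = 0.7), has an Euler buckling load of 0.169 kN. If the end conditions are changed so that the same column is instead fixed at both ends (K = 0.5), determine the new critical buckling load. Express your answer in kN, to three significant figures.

P_cr ≈ 0.331 kN

P_cr ∝ 1/K², so P_cr,new = P_cr,old × (K_old/K_new)² = 0.169 × (0.7/0.5)²
= 0.169 × 1.960 = 0.331 kN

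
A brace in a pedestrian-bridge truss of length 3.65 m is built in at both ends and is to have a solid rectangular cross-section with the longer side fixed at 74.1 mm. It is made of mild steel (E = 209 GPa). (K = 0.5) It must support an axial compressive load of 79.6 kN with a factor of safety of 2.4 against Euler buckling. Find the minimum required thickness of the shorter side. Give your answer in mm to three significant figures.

Required P_cr = n·P = 2.4 × 79.6 = 191.0 kN
L_e = K·L = 0.5 × 3.65 = 1.825 m
Required I = P_cr·L_e²/(π²E) = 1.910×10^5 × 1.825² / (π² × 2.09×10^11) = 3.085×10^-7 m⁴
I_req = 3.085×10^5 mm⁴
Rectangle, weak axis: I_min = h·b³/12 with h = 74.1 mm fixed  ⇒  b = (12I/h)^(1/3) = 36.8 mm

b ≈ 36.8 mm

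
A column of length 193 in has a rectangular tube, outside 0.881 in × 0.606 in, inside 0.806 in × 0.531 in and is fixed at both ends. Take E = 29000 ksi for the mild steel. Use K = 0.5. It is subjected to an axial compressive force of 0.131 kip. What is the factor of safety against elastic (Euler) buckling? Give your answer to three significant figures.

Weak-axis I_min = (h_o·b_o³ − h_i·b_i³)/12 with b_o = 0.606, b_i = 0.5310 in (shorter outer/inner sides).
I_min = (0.881×0.606³ − 0.8060×0.5310³)/12 = 6.282×10^-3 in⁴
Effective length L_e = K·L = 0.5 × 193 = 96.50 in
P_cr = π²EI / L_e² = π² × 29000×10³ × 6.282×10^-3 / 96.50² = 193.1 lb
Factor of safety n = P_cr / P = 0.19309 / 0.131 = 1.47

n ≈ 1.47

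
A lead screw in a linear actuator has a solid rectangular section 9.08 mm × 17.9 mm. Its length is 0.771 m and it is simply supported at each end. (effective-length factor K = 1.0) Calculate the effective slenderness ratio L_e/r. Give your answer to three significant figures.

For a rectangle r_min = b/√12 = 9.08/√12 = 2.621 mm
L_e = K·L = 1 × 0.771 m = 0.7710 m = 771.00 mm
λ = L_e / r_min = 771.00 / 2.621 = 294

λ ≈ 294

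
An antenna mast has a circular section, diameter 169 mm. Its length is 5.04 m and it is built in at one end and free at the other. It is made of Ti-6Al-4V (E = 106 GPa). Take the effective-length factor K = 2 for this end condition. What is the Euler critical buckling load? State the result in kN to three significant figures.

I = πd⁴/64 = π×169⁴/64 = 4.004×10^7 mm⁴
I = 4.004×10^7 mm⁴ = 4.004×10^-5 m⁴
Effective length L_e = K·L = 2 × 5.04 = 10.08 m
P_cr = π²EI / L_e² = π² × 106×10⁹ × 4.004×10^-5 / 10.08² = 4.123×10^5 N

P_cr ≈ 412 kN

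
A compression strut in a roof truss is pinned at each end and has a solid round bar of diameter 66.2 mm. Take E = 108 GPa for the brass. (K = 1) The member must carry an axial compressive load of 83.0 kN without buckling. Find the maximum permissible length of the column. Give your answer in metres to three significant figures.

I = πd⁴/64 = π×66.2⁴/64 = 9.428×10^5 mm⁴
I = 9.428×10^-7 m⁴
At the buckling limit P_cr = P = 8.300×10^4 N
From P_cr = π²EI/(K·L)²:  L = (1/K)·√(π²EI/P_cr) = (1/1)·√(π²×1.08×10^11×9.428×10^-7/8.300×10^4)
L = 3.48 m

L_max ≈ 3.48 m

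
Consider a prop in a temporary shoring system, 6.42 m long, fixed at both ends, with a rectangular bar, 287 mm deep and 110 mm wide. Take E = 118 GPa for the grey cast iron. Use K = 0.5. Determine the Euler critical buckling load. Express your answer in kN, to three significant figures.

P_cr ≈ 3600 kN

Buckling occurs about the weak axis: I_min = h·b³/12 with b = 110 mm (the shorter side).
I_min = 287×110³/12 = 3.183×10^7 mm⁴
I = 3.183×10^7 mm⁴ = 3.183×10^-5 m⁴
Effective length L_e = K·L = 0.5 × 6.42 = 3.210 m
P_cr = π²EI / L_e² = π² × 118×10⁹ × 3.183×10^-5 / 3.210² = 3.598×10^6 N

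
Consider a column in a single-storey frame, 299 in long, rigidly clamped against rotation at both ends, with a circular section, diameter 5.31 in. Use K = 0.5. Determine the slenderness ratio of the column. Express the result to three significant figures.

For a solid circle r = d/4 = 5.31/4 = 1.328 in
L_e = K·L = 0.5 × 299 = 149.5 in
λ = L_e / r_min = 149.50 / 1.328 = 113

λ ≈ 113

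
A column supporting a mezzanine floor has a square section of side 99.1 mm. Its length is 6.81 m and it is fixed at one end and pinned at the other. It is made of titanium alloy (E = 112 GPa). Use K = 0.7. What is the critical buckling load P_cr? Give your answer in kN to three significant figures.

P_cr ≈ 391 kN

I = a⁴/12 = 99.1⁴/12 = 8.037×10^6 mm⁴
I = 8.037×10^6 mm⁴ = 8.037×10^-6 m⁴
Effective length L_e = K·L = 0.7 × 6.81 = 4.767 m
P_cr = π²EI / L_e² = π² × 112×10⁹ × 8.037×10^-6 / 4.767² = 3.910×10^5 N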